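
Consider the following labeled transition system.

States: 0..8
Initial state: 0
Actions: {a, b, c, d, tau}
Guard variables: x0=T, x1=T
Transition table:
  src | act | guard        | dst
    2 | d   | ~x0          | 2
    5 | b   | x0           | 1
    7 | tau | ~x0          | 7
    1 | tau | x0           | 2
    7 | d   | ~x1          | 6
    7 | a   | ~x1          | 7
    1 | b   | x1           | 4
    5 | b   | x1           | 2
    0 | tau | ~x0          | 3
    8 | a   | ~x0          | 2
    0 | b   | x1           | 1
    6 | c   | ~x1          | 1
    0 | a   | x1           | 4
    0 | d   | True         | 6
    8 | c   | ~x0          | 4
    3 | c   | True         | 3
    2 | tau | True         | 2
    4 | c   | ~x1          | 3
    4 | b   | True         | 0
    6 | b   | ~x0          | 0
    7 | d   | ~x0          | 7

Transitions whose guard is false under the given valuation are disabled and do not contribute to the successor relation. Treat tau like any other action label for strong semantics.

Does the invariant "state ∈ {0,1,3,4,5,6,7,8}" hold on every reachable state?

Answer: INVARIANT VIOLATED at state 2

Working:
Safe = {0,1,3,4,5,6,7,8}
Reach set: {0,1,2,4,6}
  0: ✓
  1: ✓
  2: VIOLATES
  4: ✓
  6: ✓
witness against invariant: b·tau → 2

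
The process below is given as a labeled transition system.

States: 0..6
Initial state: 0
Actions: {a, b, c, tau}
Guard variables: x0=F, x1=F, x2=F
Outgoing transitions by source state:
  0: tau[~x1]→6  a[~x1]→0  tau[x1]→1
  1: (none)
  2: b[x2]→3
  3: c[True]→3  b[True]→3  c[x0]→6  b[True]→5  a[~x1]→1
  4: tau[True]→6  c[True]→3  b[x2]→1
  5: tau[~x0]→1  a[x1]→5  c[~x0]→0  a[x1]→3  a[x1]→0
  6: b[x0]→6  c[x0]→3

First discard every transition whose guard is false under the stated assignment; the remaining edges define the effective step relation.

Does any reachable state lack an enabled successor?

Answer: DEADLOCK at state 6

Working:
Reach set: {0,6}
  0: a→0  tau→6  [2 out]
  6: ∅  [deadlock]
trace reaching 6: tau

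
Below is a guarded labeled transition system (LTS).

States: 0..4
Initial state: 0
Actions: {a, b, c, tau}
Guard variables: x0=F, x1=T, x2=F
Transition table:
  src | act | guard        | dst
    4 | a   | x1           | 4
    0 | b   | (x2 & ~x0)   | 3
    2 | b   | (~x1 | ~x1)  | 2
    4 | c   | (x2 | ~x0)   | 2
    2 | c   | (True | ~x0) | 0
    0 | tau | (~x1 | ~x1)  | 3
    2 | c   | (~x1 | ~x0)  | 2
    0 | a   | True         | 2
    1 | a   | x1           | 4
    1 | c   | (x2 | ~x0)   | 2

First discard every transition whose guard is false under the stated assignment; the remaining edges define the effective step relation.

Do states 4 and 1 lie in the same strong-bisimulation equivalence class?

Refine partition for ~:
  P[0] = {{0,1,2,3,4}}
  P[1] = {{0},{1,4},{2},{3}}
Fixed point at round 2; 4 class(es).
[4]={1,4}  [1]={1,4}

Answer: BISIMILAR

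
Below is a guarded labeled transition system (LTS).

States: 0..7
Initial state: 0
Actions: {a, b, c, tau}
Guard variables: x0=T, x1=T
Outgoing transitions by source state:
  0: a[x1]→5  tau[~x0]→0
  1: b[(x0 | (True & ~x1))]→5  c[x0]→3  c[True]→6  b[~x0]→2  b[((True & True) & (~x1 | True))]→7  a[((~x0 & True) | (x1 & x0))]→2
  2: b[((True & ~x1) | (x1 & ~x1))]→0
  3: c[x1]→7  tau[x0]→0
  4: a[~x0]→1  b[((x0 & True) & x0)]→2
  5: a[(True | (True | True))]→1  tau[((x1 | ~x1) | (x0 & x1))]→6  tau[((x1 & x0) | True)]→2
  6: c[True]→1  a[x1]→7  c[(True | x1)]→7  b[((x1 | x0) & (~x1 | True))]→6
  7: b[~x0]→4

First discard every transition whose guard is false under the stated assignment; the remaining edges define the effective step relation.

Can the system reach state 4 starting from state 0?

Answer: UNREACHABLE

Trace:
16 transition(s) survive guard evaluation.
Layer 0: {0}
Layer 1: {5}  total {0,5}
Layer 2: {1,2,6}  total {0,1,2,5,6}
Layer 3: {3,7}  total {0,1,2,3,5,6,7}
Reachable = {0,1,2,3,5,6,7}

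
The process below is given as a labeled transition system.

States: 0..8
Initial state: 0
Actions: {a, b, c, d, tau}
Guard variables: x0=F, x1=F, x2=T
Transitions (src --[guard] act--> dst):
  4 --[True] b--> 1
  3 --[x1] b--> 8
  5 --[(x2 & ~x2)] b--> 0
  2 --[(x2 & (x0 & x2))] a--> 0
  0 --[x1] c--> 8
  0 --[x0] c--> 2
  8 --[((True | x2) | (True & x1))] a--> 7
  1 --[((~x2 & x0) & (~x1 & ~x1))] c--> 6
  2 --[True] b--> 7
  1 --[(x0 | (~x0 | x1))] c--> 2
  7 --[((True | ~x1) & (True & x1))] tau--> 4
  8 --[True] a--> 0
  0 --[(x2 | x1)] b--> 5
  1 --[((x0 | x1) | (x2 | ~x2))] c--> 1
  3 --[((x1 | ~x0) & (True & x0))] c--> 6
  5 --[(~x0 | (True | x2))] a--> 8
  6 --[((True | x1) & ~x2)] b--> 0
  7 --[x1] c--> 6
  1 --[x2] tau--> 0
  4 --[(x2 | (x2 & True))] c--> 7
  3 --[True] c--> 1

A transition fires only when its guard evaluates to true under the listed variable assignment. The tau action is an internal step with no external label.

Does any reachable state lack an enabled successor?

Answer: DEADLOCK at state 7

Trace:
Reach set: {0,5,7,8}
  0: b→5  [1 exit(s)]
  5: a→8  [1 exit(s)]
  7: ∅  [no exit]
  8: a→0  a→7  [2 exit(s)]
witness 7: b·a·a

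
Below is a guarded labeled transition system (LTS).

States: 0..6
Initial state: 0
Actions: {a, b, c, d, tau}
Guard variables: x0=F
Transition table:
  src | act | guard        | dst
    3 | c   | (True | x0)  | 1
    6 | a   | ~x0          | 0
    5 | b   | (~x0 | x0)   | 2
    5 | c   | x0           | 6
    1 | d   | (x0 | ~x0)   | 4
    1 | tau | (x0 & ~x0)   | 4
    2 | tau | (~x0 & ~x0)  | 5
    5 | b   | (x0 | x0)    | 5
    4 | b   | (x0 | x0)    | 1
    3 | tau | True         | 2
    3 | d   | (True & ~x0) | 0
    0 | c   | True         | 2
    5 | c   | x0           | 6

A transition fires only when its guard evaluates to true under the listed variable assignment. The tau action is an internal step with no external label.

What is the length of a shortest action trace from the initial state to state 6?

Layered search for 6:
  L0 = {0}
  L1 = {2}
  L2 = {5}
6 never appears.

Answer: UNREACHABLE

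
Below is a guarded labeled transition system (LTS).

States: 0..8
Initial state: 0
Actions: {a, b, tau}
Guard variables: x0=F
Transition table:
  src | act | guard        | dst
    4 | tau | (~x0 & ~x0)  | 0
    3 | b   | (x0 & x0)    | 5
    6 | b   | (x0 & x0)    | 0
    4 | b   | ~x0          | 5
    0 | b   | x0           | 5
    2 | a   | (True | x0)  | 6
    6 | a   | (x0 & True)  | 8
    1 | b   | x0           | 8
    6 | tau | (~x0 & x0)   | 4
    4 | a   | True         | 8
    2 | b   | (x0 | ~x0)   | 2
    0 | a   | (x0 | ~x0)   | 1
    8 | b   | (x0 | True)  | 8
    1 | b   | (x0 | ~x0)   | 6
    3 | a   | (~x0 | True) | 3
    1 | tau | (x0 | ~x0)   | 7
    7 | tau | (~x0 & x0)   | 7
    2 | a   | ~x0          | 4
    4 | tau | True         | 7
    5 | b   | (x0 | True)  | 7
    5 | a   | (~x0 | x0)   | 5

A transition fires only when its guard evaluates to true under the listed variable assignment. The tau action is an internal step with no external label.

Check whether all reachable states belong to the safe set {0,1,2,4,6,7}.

Safe = {0,1,2,4,6,7}
Reachable = {0,1,6,7}
  0: safe
  1: safe
  6: safe
  7: safe

Answer: INVARIANT HOLDS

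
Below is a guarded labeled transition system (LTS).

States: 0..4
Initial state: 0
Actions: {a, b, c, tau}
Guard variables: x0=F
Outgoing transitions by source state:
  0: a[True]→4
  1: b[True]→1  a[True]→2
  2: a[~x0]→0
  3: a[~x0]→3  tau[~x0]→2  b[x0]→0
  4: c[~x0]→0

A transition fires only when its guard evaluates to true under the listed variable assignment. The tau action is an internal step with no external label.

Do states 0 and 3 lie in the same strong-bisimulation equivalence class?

Compute ~ classes (split until stable):
  round 0: {{0,1,2,3,4}}
  round 1: {{0,2},{1},{3},{4}}
  round 2: {{0},{1},{2},{3},{4}}
Fixed point at round 3; 5 class(es).
[0]={0}  [3]={3}

Answer: NOT BISIMILAR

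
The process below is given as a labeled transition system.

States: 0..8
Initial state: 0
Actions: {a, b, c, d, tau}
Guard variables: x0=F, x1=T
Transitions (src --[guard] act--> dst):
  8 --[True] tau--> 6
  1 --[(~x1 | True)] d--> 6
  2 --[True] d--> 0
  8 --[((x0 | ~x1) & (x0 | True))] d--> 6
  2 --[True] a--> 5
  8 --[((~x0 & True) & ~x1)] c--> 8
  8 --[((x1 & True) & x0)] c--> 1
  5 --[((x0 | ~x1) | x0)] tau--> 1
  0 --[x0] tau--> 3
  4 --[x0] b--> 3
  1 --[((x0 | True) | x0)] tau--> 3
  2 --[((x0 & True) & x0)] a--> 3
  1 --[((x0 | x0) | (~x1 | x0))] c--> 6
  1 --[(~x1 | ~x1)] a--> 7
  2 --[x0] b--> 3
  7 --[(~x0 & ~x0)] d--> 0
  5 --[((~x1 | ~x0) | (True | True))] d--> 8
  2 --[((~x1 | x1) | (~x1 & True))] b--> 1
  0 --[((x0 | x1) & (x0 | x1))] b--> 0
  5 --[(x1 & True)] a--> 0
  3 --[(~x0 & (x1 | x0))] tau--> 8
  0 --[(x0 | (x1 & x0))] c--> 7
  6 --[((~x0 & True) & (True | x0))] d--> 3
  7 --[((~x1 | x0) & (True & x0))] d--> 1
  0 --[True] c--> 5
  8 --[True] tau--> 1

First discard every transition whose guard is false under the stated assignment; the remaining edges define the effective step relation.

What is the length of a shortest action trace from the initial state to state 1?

Answer: 3

Working:
Layered search for 1:
  depth 0: {0}
  depth 1: {5}
  depth 2: {8}
  depth 3: {1,6}
first hit 1 at d=3 via c·d·tau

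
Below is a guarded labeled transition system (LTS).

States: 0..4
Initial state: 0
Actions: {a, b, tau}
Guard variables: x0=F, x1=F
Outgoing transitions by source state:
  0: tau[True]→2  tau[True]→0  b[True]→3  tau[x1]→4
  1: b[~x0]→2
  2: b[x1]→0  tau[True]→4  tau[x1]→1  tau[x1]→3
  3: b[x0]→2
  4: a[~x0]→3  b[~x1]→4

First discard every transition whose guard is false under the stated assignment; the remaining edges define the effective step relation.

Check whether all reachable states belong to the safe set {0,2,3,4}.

Safe = {0,2,3,4}
Reachable = {0,2,3,4}
  0: ✓
  2: ✓
  3: ✓
  4: ✓

Answer: INVARIANT HOLDS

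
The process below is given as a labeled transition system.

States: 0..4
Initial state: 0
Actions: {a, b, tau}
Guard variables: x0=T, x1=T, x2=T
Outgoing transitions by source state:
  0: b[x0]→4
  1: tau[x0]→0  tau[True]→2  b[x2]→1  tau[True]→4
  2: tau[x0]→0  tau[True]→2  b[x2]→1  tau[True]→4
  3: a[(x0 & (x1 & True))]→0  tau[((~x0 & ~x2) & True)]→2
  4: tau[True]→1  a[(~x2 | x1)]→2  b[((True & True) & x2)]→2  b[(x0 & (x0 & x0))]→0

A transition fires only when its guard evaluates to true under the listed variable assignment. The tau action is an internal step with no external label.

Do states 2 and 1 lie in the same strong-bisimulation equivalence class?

Answer: BISIMILAR

Working:
Refine partition for ~:
  P[0] = {{0,1,2,3,4}}
  P[1] = {{0},{1,2},{3},{4}}
Fixed point at round 2; 4 class(es).
2∈{1,2}, 1∈{1,2}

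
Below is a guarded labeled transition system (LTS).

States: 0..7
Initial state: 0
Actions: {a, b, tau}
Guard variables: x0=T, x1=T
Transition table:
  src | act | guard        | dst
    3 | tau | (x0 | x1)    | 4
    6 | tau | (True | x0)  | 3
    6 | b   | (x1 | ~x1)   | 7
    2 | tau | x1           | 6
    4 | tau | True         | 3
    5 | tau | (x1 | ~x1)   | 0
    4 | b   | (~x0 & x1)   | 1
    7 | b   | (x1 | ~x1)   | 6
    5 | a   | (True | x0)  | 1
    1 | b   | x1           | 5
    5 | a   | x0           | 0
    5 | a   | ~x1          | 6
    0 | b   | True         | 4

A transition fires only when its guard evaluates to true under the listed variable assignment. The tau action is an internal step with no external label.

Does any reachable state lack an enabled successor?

R = {0,3,4}
  0: b→4  [1 exit(s)]
  3: tau→4  [1 exit(s)]
  4: tau→3  [1 exit(s)]

Answer: DEADLOCK-FREE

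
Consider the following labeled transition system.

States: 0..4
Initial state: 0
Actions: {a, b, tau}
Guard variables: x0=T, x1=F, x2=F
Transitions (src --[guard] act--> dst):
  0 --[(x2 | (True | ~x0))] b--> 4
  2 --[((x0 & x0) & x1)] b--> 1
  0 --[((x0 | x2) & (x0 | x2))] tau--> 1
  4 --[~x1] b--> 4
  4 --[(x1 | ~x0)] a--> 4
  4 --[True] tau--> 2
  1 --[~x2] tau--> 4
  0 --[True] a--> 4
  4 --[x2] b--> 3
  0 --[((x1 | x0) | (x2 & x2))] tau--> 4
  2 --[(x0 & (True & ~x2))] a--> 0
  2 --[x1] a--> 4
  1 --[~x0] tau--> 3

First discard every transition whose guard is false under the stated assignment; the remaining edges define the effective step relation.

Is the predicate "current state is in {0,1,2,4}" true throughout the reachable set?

Allowed set {0,1,2,4}
Reachable = {0,1,2,4}
  0: ✓
  1: ✓
  2: ✓
  4: ✓

Answer: INVARIANT HOLDS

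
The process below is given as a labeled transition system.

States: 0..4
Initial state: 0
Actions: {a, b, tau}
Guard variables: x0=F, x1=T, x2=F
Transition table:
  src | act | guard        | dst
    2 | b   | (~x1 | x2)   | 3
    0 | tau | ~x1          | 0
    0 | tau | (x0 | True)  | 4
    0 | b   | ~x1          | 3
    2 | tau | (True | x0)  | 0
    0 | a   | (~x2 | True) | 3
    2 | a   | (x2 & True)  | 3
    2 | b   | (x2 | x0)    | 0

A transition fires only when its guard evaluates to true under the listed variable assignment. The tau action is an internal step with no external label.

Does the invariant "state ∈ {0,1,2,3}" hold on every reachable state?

Answer: INVARIANT VIOLATED at state 4

Trace:
Allowed set {0,1,2,3}
Reachable = {0,3,4}
  0: ok
  3: ok
  4: VIOLATES
witness against invariant: tau → 4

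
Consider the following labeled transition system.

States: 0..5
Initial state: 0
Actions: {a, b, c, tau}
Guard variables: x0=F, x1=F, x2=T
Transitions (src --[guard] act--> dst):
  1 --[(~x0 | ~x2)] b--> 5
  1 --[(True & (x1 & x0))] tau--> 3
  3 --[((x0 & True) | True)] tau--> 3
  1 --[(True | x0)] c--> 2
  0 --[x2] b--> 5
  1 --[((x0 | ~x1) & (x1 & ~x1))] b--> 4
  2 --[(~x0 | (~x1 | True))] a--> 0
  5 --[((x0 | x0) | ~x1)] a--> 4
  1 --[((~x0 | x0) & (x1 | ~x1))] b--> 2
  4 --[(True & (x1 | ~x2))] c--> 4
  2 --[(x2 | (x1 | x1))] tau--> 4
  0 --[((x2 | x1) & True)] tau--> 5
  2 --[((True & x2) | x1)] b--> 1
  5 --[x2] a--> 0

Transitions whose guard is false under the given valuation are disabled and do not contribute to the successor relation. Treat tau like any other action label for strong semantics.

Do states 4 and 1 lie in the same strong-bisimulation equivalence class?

Answer: NOT BISIMILAR

Working:
Refine partition for ~:
  π0 = {{0,1,2,3,4,5}}
  π1 = {{0},{1},{2},{3},{4},{5}}
6 equivalence class(es) (converged in 2)
[4]={4}  [1]={1}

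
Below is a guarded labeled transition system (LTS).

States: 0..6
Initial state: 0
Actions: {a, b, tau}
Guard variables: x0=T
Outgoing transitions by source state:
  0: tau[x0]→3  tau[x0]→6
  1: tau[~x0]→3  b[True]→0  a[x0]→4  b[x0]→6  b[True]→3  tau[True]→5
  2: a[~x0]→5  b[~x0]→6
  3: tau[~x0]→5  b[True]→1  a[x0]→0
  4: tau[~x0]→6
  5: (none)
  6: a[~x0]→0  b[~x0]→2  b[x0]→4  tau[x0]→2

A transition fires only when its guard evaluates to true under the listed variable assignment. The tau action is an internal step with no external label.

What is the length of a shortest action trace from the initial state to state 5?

Breadth-first toward 5:
  depth 0: {0}
  depth 1: {3,6}
  depth 2: {1,2,4}
  depth 3: {5}
first hit 5 at d=3 via tau·b·tau

Answer: 3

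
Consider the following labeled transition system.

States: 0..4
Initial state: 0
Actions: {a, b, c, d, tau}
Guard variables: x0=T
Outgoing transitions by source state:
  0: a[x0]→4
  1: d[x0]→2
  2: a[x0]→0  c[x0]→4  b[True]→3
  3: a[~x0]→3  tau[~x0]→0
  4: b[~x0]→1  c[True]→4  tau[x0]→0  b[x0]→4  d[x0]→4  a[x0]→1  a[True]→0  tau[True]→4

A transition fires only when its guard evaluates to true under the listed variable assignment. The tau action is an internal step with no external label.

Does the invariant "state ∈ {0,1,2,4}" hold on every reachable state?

Answer: INVARIANT VIOLATED at state 3

Working:
Inv-set: {0,1,2,4}
Reach set: {0,1,2,3,4}
  0: ok
  1: ok
  2: ok
  3: ✗ unsafe
  4: ok
counterexample path to 3: a·a·d·b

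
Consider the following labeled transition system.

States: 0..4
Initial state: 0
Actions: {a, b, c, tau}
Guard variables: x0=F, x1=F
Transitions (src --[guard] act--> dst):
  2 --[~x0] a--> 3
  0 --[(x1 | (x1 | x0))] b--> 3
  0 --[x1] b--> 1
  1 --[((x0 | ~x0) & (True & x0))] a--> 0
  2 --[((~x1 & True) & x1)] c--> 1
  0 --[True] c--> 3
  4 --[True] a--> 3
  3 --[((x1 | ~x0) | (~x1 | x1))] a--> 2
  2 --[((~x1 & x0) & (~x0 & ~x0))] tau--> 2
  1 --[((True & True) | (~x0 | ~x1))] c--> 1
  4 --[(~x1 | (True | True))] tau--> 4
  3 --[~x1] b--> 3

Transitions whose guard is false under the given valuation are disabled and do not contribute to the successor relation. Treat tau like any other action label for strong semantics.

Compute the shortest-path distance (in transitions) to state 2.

BFS to 2:
  Layer 0: {0}
  Layer 1: {3}
  Layer 2: {2}
2 enters at depth 2; path c·a

Answer: 2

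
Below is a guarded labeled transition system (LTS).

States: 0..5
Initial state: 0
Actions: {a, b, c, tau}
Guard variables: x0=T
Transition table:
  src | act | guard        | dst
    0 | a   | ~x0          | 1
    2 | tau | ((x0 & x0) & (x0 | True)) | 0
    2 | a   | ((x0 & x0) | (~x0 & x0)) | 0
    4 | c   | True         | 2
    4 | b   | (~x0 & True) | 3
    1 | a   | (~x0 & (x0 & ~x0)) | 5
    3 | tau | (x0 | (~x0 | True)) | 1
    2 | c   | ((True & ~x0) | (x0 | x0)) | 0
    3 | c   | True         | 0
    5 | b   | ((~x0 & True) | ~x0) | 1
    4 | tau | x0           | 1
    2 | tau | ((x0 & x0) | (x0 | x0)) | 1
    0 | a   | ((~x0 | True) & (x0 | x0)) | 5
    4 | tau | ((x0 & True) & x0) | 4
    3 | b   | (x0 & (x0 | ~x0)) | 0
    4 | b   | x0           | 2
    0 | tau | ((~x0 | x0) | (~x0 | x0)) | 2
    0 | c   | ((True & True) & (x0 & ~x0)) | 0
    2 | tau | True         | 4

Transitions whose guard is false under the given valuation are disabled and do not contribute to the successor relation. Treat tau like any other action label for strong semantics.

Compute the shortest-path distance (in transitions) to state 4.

Breadth-first toward 4:
  Layer 0: {0}
  Layer 1: {2,5}
  Layer 2: {1,4}
4 enters at depth 2; path tau·tau

Answer: 2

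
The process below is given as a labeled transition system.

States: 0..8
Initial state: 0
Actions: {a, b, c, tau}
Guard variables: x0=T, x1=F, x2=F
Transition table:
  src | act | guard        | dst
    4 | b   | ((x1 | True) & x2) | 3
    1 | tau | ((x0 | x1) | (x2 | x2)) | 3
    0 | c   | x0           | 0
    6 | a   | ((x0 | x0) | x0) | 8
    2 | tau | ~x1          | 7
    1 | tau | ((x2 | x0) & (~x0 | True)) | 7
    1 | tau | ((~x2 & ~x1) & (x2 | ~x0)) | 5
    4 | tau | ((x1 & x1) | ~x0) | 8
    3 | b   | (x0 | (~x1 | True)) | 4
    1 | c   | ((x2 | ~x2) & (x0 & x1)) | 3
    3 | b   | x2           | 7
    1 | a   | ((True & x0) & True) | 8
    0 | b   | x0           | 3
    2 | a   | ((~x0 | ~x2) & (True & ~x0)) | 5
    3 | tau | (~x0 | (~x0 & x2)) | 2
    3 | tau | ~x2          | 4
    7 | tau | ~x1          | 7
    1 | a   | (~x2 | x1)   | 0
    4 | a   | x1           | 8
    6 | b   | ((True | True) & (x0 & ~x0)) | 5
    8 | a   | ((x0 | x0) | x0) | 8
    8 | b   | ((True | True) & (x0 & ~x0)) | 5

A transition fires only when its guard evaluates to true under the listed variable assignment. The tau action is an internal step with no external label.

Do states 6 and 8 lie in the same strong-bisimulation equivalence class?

Refine partition for ~:
  P[0] = {{0,1,2,3,4,5,6,7,8}}
  P[1] = {{0},{1},{2,7},{3},{4,5},{6,8}}
Fixed point at round 2; 6 class(es).
class of 6: {6,8}; class of 8: {6,8}

Answer: BISIMILAR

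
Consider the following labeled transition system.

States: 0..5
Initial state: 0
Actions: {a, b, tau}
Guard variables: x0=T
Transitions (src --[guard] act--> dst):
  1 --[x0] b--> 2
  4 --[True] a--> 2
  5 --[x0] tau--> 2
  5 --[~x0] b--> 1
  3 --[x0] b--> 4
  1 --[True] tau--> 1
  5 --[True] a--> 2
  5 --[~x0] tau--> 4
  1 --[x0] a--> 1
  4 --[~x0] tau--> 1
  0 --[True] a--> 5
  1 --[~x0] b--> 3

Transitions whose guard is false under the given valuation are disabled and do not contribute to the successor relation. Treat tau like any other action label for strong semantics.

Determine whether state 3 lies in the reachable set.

Answer: UNREACHABLE

Analysis:
8 transition(s) survive guard evaluation.
Layer 0: {0}
Layer 1: {5}  now seen {0,5}
Layer 2: {2}  now seen {0,2,5}
R = {0,2,5}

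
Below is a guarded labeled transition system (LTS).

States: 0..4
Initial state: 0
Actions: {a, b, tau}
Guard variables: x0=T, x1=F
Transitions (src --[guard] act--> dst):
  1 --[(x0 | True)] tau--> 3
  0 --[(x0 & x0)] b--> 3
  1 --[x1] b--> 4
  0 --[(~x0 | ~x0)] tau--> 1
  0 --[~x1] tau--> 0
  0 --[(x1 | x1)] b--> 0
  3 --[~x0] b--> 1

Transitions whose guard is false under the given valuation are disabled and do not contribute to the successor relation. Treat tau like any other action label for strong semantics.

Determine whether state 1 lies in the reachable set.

After dropping false guards: 3 live edges.
L0 = {0}
L1 = {3}  total {0,3}
Reachable = {0,3}

Answer: UNREACHABLE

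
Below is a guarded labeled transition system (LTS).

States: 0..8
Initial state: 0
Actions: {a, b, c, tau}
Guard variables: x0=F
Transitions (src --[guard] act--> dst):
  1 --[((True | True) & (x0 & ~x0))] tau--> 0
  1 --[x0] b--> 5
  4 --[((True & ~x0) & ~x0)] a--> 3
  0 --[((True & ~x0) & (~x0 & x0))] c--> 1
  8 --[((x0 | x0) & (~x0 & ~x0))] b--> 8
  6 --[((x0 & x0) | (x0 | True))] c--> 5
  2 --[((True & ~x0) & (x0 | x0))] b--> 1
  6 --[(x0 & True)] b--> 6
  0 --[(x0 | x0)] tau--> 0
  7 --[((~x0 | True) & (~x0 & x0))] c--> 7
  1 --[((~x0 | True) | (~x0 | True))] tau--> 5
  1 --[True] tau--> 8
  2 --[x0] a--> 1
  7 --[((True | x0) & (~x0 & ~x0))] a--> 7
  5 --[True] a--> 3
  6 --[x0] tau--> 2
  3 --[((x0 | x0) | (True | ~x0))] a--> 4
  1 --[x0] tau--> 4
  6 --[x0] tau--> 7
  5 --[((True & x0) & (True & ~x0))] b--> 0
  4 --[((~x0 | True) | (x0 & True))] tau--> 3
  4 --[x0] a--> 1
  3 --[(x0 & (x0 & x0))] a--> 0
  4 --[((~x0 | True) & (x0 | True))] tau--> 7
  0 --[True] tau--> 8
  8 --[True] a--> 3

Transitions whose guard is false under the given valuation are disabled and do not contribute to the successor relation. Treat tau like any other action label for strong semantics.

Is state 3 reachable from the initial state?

Guard filter leaves 11 enabled edge(s).
depth 0: {0}
depth 1: {8}  total {0,8}
depth 2: {3}  total {0,3,8}
depth 3: {4}  total {0,3,4,8}
depth 4: {7}  total {0,3,4,7,8}
Reach set: {0,3,4,7,8}
witness 3: tau·a

Answer: REACHABLE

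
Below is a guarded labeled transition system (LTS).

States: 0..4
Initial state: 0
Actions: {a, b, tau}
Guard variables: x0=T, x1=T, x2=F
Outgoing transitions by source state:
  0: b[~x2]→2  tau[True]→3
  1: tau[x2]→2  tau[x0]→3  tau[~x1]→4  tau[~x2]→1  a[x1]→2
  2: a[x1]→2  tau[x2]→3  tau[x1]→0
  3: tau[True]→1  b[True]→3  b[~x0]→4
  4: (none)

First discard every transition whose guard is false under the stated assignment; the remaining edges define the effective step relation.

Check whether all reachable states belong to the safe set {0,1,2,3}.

Allowed set {0,1,2,3}
R = {0,1,2,3}
  0: ok
  1: ok
  2: ok
  3: ok

Answer: INVARIANT HOLDS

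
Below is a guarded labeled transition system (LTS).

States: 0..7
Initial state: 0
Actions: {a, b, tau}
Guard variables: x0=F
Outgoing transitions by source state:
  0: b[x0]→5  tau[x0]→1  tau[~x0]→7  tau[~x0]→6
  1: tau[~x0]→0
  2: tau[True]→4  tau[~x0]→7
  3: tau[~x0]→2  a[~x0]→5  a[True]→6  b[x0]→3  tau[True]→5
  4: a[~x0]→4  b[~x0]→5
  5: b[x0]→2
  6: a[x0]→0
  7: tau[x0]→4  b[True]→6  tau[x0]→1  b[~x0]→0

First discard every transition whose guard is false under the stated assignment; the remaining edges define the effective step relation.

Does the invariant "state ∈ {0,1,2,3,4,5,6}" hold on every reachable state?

Answer: INVARIANT VIOLATED at state 7

Analysis:
Safe = {0,1,2,3,4,5,6}
R = {0,6,7}
  0: ok
  6: ok
  7: VIOLATES
witness against invariant: tau → 7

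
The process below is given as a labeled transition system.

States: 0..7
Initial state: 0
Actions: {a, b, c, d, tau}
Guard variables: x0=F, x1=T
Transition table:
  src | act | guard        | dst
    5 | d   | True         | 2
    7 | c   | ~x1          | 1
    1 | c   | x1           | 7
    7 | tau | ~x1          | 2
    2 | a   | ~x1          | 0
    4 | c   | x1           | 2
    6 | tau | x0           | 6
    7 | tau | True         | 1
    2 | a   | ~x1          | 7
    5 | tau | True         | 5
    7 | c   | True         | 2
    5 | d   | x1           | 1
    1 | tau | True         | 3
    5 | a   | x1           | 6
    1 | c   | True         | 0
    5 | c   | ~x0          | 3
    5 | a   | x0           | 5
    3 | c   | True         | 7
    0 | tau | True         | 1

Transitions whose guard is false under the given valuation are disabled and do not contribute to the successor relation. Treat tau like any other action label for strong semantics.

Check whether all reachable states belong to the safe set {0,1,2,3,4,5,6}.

Answer: INVARIANT VIOLATED at state 7

Trace:
Inv-set: {0,1,2,3,4,5,6}
Reachable = {0,1,2,3,7}
  0: ok
  1: ok
  2: ok
  3: ok
  7: outside
witness against invariant: tau·c → 7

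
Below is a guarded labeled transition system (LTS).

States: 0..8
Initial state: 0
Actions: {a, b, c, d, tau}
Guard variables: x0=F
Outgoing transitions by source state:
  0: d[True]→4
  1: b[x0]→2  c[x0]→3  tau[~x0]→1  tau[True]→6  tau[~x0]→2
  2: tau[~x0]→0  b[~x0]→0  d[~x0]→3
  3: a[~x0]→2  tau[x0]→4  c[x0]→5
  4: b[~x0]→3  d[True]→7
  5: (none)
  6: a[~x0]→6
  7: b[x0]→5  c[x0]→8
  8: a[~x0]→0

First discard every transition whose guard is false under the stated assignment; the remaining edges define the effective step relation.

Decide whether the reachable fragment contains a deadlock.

Answer: DEADLOCK at state 7

Analysis:
Reach set: {0,2,3,4,7}
  0: d→4  [deg 1]
  2: b→0  d→3  tau→0  [deg 3]
  3: a→2  [deg 1]
  4: b→3  d→7  [deg 2]
  7: ∅  [deadlock]
trace reaching 7: d·d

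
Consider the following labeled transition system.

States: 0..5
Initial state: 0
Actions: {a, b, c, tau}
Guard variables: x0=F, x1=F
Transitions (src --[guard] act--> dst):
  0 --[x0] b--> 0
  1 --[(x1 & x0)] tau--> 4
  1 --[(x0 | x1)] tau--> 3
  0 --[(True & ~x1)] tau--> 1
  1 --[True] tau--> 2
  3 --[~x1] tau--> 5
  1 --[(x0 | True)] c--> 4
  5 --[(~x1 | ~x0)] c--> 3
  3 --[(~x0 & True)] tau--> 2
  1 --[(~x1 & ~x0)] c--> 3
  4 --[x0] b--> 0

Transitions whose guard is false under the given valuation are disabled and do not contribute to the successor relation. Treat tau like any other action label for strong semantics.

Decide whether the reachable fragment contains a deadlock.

Answer: DEADLOCK at state 2

Trace:
Reachable = {0,1,2,3,4,5}
  0: tau→1  [1 out]
  1: c→3  c→4  tau→2  [3 out]
  2: ∅  [deadlock]
  3: tau→2  tau→5  [2 out]
  4: ∅  [deadlock]
  5: c→3  [1 out]
trace reaching 2: tau·tau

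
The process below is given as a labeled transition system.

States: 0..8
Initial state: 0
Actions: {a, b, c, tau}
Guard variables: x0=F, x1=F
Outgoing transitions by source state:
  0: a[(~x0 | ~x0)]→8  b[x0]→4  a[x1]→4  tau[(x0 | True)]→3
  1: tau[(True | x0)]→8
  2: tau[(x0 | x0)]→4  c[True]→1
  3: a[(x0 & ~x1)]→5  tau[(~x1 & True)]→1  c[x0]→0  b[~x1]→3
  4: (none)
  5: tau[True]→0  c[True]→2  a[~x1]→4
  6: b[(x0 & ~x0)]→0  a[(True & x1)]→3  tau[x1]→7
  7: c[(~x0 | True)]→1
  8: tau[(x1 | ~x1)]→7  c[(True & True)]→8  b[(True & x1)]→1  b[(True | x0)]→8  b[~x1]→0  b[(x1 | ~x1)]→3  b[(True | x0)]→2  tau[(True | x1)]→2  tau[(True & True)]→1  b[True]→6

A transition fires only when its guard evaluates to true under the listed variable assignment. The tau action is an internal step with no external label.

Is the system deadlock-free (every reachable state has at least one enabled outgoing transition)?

Answer: DEADLOCK at state 6

Analysis:
R = {0,1,2,3,6,7,8}
  0: a→8  tau→3  [2 exit(s)]
  1: tau→8  [1 exit(s)]
  2: c→1  [1 exit(s)]
  3: b→3  tau→1  [2 exit(s)]
  6: ∅  [no exit]
  7: c→1  [1 exit(s)]
  8: b→0  b→2  b→3  b→6  b→8  c→8  tau→1  tau→2  tau→7  [9 exit(s)]
trace reaching 6: a·b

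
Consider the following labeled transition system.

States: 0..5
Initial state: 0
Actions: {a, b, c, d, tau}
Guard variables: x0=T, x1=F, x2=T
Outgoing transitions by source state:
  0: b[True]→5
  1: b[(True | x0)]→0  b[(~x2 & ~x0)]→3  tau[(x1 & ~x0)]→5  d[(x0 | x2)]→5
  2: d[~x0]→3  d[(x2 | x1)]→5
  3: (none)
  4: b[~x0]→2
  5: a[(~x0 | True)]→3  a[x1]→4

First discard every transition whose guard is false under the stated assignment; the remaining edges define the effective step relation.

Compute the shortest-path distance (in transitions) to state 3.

Answer: 2

Analysis:
BFS to 3:
  depth 0: {0}
  depth 1: {5}
  depth 2: {3}
3 enters at depth 2; path b·a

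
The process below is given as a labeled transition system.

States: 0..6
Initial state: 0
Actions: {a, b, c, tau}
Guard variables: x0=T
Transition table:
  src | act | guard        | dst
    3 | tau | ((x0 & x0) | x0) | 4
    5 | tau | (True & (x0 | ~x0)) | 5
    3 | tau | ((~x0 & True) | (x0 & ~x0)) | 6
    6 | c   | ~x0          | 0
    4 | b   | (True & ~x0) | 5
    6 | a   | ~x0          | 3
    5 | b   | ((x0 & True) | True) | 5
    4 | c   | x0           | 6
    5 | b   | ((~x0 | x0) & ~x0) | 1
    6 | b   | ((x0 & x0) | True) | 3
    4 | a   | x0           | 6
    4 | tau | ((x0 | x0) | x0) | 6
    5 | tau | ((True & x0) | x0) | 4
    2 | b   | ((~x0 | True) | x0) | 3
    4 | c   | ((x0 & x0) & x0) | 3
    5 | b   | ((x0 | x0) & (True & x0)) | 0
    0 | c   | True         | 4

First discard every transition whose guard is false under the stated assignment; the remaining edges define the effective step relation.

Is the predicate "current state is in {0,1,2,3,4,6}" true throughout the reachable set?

Answer: INVARIANT HOLDS

Trace:
Allowed set {0,1,2,3,4,6}
Reach set: {0,3,4,6}
  0: ok
  3: ok
  4: ok
  6: ok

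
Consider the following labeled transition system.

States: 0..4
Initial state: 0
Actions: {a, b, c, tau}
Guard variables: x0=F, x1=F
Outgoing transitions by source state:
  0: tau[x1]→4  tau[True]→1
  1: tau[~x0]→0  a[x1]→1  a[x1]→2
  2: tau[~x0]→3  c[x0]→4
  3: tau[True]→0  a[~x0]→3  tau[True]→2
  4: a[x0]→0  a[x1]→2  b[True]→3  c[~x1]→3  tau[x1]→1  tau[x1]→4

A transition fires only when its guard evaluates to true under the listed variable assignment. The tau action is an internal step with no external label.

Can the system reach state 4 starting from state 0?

Answer: UNREACHABLE

Analysis:
After dropping false guards: 8 live edges.
depth 0: {0}
depth 1: {1}  total {0,1}
R = {0,1}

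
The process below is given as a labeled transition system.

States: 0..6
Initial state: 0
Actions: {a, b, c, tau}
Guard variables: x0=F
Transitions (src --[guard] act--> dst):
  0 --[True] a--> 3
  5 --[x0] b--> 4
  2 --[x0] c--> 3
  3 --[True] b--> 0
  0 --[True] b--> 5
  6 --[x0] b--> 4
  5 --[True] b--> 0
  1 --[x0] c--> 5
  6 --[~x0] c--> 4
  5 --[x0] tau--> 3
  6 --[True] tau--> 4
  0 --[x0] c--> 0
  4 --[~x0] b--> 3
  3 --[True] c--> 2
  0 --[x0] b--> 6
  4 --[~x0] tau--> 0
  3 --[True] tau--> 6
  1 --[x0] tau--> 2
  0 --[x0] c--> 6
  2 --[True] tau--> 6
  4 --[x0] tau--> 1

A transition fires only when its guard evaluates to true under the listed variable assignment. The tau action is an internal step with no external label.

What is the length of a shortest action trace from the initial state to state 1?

BFS to 1:
  L0 = {0}
  L1 = {3,5}
  L2 = {2,6}
  L3 = {4}
1 never appears.

Answer: UNREACHABLE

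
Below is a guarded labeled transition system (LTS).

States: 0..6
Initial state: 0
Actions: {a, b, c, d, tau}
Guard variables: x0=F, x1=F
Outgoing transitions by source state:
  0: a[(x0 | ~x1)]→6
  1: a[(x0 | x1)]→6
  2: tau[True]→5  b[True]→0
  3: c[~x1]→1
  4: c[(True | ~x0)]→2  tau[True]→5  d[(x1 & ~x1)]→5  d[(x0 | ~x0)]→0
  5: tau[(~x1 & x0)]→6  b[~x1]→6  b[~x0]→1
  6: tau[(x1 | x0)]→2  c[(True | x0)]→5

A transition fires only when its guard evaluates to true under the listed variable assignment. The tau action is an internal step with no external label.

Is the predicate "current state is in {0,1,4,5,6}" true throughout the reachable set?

Safe = {0,1,4,5,6}
Reachable = {0,1,5,6}
  0: ✓
  1: ✓
  5: ✓
  6: ✓

Answer: INVARIANT HOLDS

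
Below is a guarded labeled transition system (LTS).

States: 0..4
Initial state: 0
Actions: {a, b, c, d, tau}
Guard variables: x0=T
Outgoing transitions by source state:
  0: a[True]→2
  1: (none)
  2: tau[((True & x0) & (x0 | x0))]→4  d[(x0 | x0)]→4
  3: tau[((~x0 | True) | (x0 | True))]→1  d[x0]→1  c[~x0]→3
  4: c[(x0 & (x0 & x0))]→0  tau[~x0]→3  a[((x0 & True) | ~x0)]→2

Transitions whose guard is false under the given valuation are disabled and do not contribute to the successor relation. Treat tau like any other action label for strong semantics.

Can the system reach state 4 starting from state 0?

Guard filter leaves 7 enabled edge(s).
depth 0: {0}
depth 1: {2}  now seen {0,2}
depth 2: {4}  now seen {0,2,4}
R = {0,2,4}
trace reaching 4: a·tau

Answer: REACHABLE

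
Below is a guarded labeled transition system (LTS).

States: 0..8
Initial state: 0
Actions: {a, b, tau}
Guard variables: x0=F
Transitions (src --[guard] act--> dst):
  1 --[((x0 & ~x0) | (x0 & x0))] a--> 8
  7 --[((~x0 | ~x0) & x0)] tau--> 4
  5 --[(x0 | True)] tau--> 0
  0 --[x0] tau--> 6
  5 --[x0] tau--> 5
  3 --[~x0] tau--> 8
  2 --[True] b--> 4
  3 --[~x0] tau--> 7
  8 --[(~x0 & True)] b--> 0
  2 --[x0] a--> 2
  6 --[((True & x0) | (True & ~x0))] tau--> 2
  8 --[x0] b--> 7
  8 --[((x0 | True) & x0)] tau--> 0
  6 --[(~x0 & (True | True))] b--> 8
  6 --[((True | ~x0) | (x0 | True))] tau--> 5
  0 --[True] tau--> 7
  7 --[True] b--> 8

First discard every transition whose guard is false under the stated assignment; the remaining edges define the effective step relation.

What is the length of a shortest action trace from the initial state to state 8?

BFS to 8:
  L0 = {0}
  L1 = {7}
  L2 = {8}
8 enters at depth 2; path tau·b

Answer: 2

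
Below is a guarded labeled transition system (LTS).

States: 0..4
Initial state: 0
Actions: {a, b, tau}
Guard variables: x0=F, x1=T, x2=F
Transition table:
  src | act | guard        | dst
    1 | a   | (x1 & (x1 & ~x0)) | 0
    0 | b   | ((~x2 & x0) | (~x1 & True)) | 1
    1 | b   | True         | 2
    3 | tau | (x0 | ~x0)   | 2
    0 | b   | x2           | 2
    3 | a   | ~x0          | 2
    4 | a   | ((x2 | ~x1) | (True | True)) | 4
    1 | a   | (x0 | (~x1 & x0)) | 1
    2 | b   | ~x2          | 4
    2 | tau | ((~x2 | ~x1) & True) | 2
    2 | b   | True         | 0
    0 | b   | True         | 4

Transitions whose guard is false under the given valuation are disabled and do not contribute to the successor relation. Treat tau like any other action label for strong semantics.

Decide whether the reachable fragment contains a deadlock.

Reach set: {0,4}
  0: b→4  [1 out]
  4: a→4  [1 out]

Answer: DEADLOCK-FREE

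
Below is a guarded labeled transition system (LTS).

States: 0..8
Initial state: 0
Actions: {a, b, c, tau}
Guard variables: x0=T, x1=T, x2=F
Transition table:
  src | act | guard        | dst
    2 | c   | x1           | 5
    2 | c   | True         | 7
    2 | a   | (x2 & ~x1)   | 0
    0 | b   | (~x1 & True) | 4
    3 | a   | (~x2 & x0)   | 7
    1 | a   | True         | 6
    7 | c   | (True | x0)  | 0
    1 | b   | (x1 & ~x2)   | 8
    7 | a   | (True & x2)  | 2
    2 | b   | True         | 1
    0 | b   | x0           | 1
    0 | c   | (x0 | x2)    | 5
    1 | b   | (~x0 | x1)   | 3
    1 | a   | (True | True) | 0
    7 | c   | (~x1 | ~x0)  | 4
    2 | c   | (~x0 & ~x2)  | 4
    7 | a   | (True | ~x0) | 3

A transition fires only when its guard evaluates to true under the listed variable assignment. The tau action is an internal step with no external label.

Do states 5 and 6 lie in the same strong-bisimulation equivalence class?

Answer: BISIMILAR

Working:
Refine partition for ~:
  round 0: {{0,1,2,3,4,5,6,7,8}}
  round 1: {{0,2},{1},{3},{4,5,6,8},{7}}
  round 2: {{0},{1},{2},{3},{4,5,6,8},{7}}
stable after 3 split(s): 6 block(s)
[5]={4,5,6,8}  [6]={4,5,6,8}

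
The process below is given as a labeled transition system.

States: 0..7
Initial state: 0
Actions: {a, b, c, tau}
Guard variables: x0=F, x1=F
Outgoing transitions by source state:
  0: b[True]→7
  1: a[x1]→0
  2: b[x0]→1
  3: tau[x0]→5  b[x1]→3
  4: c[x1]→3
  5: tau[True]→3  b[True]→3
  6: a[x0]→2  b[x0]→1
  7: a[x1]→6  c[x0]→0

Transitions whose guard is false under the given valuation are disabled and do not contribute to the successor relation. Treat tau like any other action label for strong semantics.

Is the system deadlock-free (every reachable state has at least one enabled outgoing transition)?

R = {0,7}
  0: b→7  [1 exit(s)]
  7: ∅  [deadlock]
Path to 7: b

Answer: DEADLOCK at state 7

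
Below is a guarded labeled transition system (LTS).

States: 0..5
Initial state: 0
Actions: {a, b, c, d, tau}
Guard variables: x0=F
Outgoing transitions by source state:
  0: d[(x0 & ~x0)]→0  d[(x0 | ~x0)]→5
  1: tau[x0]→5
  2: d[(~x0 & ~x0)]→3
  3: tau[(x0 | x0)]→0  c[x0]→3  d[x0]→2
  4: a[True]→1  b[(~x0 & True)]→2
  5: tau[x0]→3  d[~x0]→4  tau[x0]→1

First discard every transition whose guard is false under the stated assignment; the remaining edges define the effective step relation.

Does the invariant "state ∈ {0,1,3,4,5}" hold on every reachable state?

Inv-set: {0,1,3,4,5}
Reach set: {0,1,2,3,4,5}
  0: ✓
  1: ✓
  2: ✗ unsafe
  3: ✓
  4: ✓
  5: ✓
counterexample path to 2: d·d·b

Answer: INVARIANT VIOLATED at state 2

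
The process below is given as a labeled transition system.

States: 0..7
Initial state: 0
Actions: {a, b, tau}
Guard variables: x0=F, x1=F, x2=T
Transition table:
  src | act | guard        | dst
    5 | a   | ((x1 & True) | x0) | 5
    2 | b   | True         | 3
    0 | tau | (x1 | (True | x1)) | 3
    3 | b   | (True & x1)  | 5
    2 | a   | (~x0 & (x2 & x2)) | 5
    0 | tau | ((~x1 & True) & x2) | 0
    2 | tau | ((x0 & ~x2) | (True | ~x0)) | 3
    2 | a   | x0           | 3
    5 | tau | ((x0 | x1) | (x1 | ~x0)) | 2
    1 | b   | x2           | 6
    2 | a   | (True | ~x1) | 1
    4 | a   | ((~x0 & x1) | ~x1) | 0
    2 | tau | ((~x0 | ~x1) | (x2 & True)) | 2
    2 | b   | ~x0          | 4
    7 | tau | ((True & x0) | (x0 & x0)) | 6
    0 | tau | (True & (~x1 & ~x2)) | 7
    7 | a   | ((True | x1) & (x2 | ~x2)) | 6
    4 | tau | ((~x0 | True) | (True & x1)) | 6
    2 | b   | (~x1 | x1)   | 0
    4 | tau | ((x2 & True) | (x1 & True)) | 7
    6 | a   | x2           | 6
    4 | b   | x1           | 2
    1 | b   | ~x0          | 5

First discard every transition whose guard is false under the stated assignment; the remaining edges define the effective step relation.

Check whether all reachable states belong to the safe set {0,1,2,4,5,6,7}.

Safe = {0,1,2,4,5,6,7}
R = {0,3}
  0: ✓
  3: ✗ unsafe
reach 3 via tau — violates

Answer: INVARIANT VIOLATED at state 3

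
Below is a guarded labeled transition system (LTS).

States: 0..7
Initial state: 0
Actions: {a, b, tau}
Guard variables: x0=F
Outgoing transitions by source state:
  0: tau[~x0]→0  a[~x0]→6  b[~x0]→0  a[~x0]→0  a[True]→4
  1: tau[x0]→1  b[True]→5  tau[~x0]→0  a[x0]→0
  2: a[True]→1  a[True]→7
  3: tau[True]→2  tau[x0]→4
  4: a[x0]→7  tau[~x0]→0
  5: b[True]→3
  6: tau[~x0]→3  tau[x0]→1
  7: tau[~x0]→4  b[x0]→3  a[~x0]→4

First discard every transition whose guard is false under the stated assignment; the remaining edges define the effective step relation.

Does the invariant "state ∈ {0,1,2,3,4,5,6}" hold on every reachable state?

Inv-set: {0,1,2,3,4,5,6}
Reachable = {0,1,2,3,4,5,6,7}
  0: ok
  1: ok
  2: ok
  3: ok
  4: ok
  5: ok
  6: ok
  7: outside
witness against invariant: a·tau·tau·a → 7

Answer: INVARIANT VIOLATED at state 7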